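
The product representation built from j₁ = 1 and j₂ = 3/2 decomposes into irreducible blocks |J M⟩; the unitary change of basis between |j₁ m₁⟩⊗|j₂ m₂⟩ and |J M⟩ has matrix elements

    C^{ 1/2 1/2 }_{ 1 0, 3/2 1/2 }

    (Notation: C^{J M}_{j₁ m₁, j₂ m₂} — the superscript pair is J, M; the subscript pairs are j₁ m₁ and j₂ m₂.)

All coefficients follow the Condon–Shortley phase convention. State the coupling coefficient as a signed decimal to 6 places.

triangle: 2!*0!*1!/4! = 2/24
(j±m)!: 1!*1!*2!*1!*1!*0! = 2
prefactor² = (2J+1)*Δ*N² = 1/3
  k=1: −1/(1!*1!*0!*1!*0!*0!) = -1
Σ = -1  ⇒  CG² = 1/3*(-1)² = 1/3
CG = −√(1/3) = -0.577350

-0.577350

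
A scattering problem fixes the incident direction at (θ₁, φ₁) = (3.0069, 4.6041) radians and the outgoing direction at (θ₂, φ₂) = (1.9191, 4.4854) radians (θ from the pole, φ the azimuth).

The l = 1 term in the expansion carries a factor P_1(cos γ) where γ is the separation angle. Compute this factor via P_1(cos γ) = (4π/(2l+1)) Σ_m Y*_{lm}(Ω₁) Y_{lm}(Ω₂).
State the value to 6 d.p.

Expand P_1 via completeness: Σ_{m} conj(Y_{1,m}) at Ω₁ times Y_{1,m} at Ω₂ —
  term(m=-1) = +0.014961+0.001784i   from Y*(Ω₁)=-0.005014-0.046123i, Y(Ω₂)=-0.073083+0.316418i
  term(m=+0) = +0.080742+0.000000i   from Y*(Ω₁)=-0.484177-0.000000i, Y(Ω₂)=-0.166762+0.000000i
  term(m=+1) = +0.014961-0.001784i   from Y*(Ω₁)=+0.005014-0.046123i, Y(Ω₂)=+0.073083+0.316418i
Total Σ_m = +0.110664+0.000000i. Multiply by 4.188790: +0.463547+0.000000i. P_1(cos γ) = 0.463547

0.463547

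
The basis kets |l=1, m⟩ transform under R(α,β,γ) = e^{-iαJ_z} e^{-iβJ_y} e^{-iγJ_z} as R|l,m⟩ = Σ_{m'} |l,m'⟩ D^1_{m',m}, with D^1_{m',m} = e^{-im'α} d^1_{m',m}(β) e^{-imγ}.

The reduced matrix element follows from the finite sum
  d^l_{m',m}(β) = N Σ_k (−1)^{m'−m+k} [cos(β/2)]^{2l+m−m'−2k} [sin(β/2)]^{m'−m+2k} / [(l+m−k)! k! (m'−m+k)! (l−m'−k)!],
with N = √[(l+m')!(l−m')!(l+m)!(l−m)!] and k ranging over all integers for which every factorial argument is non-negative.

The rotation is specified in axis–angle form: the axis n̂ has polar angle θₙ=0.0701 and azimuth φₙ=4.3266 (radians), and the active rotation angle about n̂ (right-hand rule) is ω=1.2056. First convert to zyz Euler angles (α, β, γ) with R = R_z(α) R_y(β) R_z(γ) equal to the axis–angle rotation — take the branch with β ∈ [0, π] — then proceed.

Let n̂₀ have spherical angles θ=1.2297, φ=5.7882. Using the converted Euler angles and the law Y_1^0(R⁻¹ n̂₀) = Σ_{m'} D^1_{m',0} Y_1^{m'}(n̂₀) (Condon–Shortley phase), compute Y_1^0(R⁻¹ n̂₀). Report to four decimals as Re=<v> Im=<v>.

Axis–angle → zyz. n̂ = (sinθₙcosφₙ, sinθₙsinφₙ, cosθₙ) = (-0.026356, -0.064895, +0.997544), ω = 1.2056.
R = I cosω + sinω [n̂]ₓ + (1−cosω) n̂n̂ᵀ gives
  R = [+0.357579, -0.930660, -0.077517; +0.932859, +0.359840, -0.016998; +0.043713, -0.066234, +0.996846]
β = atan2(√(R₁₃²+R₂₃²), R₃₃) = 0.079442; α = atan2(R₂₃, R₁₃) mod 2π = 3.357456; γ = atan2(R₃₂, −R₃₁) mod 2π = 4.129034
Need the full column D^1_{m',0} for m'=−1..1 at α=3.3575, β=0.0794, γ=4.1290.
cos(β/2)=0.999211, sin(β/2)=0.039711
d^1_{-1,0}: single k=1 term ⇒ +0.056115;  D = -0.054813-0.012019i
d^1_{0,0}: k∈[0..1] ⇒ +0.998423 -0.001577 = +0.996846;  D = +0.996846+0.000000i
d^1_{1,0}: single k=0 term ⇒ -0.056115;  D = +0.054813-0.012019i
Y_1^{m'}(θ=1.2297,φ=5.7882) and Σ D·Y over m':
  (-0.0548-0.0120i)·(+0.2865+0.1547i)  (+0.9968+0.0000i)·(+0.1634+0.0000i)  (+0.0548-0.0120i)·(-0.2865+0.1547i)
Y_1^0(R⁻¹ n̂) = +0.135241+0.000000i

Re=0.1352 Im=0.0000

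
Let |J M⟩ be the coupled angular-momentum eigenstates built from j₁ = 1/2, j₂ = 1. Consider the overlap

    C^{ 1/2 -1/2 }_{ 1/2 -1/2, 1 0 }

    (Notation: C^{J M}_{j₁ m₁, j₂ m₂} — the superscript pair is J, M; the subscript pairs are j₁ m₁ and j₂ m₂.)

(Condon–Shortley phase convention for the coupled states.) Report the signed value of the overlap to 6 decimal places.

−√(1/3) = -0.577350

√[2·1!0!1!/3! · 0!1!1!1!0!1!] = √(1/3)
  +(−1)^1/∏(1,0,0,0,0,1)! = -1  (running -1)
⟨..|..⟩ = √(1/3)·(-1) = -0.577350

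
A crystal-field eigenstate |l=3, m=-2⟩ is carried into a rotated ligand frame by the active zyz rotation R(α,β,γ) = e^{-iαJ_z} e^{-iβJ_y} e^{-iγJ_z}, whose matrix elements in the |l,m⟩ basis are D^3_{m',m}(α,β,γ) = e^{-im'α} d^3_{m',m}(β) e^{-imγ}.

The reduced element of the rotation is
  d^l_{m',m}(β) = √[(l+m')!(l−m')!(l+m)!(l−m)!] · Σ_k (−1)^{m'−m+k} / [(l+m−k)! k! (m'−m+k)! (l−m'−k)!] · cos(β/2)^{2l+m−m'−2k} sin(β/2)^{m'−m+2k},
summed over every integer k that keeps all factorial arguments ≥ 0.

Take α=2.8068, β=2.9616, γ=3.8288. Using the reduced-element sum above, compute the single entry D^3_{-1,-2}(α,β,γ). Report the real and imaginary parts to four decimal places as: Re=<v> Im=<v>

Re=-0.0023 Im=-0.0039

First d^3_{-1,-2}(β=2.9616), then the phase factors e^{-i(-1)α} and e^{-i(-2)γ}:
c=cos(2.961600/2)=0.089875, s=sin(2.961600/2)=0.995953; N=√[2·24·1·120]=75.894664
k: max(0,(-2)−(-1))=0 … min(3+(-2),3−(-1))=1
  k=0: (−1)^1·75.8947/(24)·0.0899^5·0.9960^1 = -0.000018
  k=1: (−1)^2·75.8947/(12)·0.0899^3·0.9960^3 = +0.004536
d^3_{-1,-2}(2.9616) = -0.000018 +0.004536 = +0.004517
Attach z-rotation phases: D = e^{-i(-1)(2.8068)}·(+0.004517)·e^{-i(-2)(3.8288)} = -0.002288-0.003895i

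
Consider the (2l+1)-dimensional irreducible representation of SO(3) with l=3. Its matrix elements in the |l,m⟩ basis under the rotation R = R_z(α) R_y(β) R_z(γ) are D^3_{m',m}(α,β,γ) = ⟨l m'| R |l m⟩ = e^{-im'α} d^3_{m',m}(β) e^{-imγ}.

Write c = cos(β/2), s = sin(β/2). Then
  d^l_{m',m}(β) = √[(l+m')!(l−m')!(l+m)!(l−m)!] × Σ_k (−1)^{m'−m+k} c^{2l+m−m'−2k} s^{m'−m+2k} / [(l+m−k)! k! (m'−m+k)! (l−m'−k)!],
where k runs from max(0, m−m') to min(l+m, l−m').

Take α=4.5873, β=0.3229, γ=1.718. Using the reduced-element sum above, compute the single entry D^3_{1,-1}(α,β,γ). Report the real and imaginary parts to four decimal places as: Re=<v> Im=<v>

D^3_{1,-1}(4.5873,0.3229,1.7180) = e^{-i·1·4.5873}·d^3_{1,-1}(0.3229)·e^{-i·-1·1.7180}. Compute d first:
Half-angle: c=0.986995, s=0.160750. N=√(24·2·2·24)=48.000000
Admissible k: 0..2 (factorial args all ≥0)
  k=0: (−1)^2·48.0000/(8)·0.9870^4·0.1607^2 = +0.147133
  k=1: (−1)^3·48.0000/(6)·0.9870^2·0.1607^4 = -0.005204
  k=2: (−1)^4·48.0000/(48)·0.9870^0·0.1607^6 = +0.000017
d^3_{1,-1}(0.3229) = +0.147133 -0.005204 +0.000017 = +0.141947
D = (-0.124763+0.992187i)·(+0.141947)·(-0.146673+0.989185i) = -0.136717-0.038175i

Re=-0.1367 Im=-0.0382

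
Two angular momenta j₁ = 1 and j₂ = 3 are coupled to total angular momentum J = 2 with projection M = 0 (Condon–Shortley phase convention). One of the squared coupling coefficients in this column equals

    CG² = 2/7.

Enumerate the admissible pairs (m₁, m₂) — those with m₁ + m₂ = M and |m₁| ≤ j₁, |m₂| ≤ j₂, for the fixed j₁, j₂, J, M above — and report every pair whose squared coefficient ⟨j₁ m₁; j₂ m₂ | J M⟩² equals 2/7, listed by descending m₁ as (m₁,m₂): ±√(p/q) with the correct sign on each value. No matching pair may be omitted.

Admissible pairs with m₁+m₂ = M = 0: (-1,1), (0,0), (1,-1)
  (m₁,m₂)=(1,-1): CG² = 2/7, CG = +√(2/7)   ← matches the target
  (m₁,m₂)=(0,0): CG² = 3/7, CG = −√(3/7)
  (m₁,m₂)=(-1,1): CG² = 2/7, CG = +√(2/7)   ← matches the target
Pairs with CG² = 2/7: (1,-1): +√(2/7); (-1,1): +√(2/7)

(1,-1): +√(2/7); (-1,1): +√(2/7)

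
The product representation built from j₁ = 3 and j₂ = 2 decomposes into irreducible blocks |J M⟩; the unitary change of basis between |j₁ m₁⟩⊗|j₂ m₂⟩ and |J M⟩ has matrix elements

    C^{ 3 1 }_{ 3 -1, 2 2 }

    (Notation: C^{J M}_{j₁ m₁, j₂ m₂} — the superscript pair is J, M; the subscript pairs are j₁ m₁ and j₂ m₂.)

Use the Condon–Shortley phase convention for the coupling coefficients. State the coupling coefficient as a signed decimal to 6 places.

+√(2/5) = +0.632456

triangle: 2!·4!·2!/9! = 96/362880
(j±m)!: 2!·4!·4!·0!·4!·2! = 55296
prefactor² = (2J+1)·Δ·N² = 512/5
  k=2: +1/(2!·0!·2!·2!·2!·0!) = 1/16
Σ = 1/16  ⇒  CG² = 512/5·(1/16)² = 2/5
CG = +√(2/5) = +0.632456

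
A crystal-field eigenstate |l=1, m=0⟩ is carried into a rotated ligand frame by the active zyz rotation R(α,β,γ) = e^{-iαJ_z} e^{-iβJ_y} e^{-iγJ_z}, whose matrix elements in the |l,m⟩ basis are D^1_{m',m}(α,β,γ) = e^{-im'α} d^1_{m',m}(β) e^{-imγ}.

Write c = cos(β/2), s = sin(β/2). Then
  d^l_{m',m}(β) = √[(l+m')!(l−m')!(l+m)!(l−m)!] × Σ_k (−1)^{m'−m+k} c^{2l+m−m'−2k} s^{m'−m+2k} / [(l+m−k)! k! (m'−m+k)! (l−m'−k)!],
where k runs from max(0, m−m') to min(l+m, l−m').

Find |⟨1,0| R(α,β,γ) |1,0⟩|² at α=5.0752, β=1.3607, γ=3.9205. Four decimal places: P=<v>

First d^1_{0,0}(β=1.3607), then the phase factors e^{-i(0)α} and e^{-i(0)γ}:
With c≡cos(β/2)=0.777353 and s≡sin(β/2)=0.629065, N=[1·1·1·1]^{1/2}=1.000000
Admissible k: 0..1 (factorial args all ≥0)
  k=0: (−1)^0·1.0000/(1)·0.7774^2·0.6291^0 = +0.604277
  k=1: (−1)^1·1.0000/(1)·0.7774^0·0.6291^2 = -0.395723
d^1_{0,0}(1.3607) = +0.604277 -0.395723 = +0.208554
|D^1_{0,0}|² = |d^1_{0,0}(β)|² = (+0.208554)² = 0.043495 (the z-rotation phases have unit modulus)

P=0.0435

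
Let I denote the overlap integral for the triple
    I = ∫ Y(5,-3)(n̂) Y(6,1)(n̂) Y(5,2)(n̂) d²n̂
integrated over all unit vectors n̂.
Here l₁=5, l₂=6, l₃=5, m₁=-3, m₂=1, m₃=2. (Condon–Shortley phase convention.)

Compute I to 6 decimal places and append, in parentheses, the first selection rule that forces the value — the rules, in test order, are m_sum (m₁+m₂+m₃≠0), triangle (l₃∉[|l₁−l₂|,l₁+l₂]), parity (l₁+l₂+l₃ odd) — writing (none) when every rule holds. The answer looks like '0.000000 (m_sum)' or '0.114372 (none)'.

0.016235 (none)

Checks pass: Σm=0; 16 even; l₃=5∈[1,11].
(2·5+1)(2·6+1)(2·5+1) = 1573
Δ: 6! 4! 6! / 17! → 1/28588560
sum: t=1:−1/345600 t=2:+1/13824 t=3:−1/5184 t=4:+1/13824 t=5:−1/345600 = -7/129600
3j²(5 6 5; 0 0 0) = Δ·Π!·Σ² = 80/7293  (sign +1)
sum: t=4:+1/41472 t=5:−1/34560 t=6:+1/345600 = -1/518400
3j²(5 6 5; -3 1 2) = Δ·Π!·Σ² = 7/36465  (sign +1)
combine: 4πI² = 1573·80/7293·7/36465 = 112/33813
take √, sign +1: I = 0.01623537
No selection rule forces the value: the integral is nonzero (none).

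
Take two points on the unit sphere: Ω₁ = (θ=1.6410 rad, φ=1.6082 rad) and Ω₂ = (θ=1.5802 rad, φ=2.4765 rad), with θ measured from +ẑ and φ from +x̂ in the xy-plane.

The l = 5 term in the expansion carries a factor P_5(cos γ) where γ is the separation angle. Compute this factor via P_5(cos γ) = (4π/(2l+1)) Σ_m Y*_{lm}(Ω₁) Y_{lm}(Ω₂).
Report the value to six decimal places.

Expand P_5 via completeness: Σ_{m} conj(Y_{5,m}) at Ω₁ times Y_{5,m} at Ω₂ —
  term(m=-5) = (-0.077103, 0.198267)   from Y*(Ω₁)=(-0.085239, 0.450450), Y(Ω₂)=(0.456208, 0.084841)
  term(m=-4) = (-0.001330, 0.000458)   from Y*(Ω₁)=(-0.100805, -0.015195), Y(Ω₂)=(0.012232, -0.006387)
  term(m=-3) = (-0.097481, -0.057996)   from Y*(Ω₁)=(-0.036749, 0.326123), Y(Ω₂)=(-0.142344, 0.314949)
  term(m=-2) = (-0.000306, -0.001831)   from Y*(Ω₁)=(-0.116224, -0.008711), Y(Ω₂)=(0.003796, 0.015472)
  term(m=-1) = (0.061517, -0.072666)   from Y*(Ω₁)=(-0.011130, 0.297438), Y(Ω₂)=(-0.251694, -0.197403)
  term(m=+0) = (0.001983, 0.000000)   from Y*(Ω₁)=(-0.120241, -0.000000), Y(Ω₂)=(-0.016489, 0.000000)
  term(m=+1) = (0.061517, 0.072666)   from Y*(Ω₁)=(0.011130, 0.297438), Y(Ω₂)=(0.251694, -0.197403)
  term(m=+2) = (-0.000306, 0.001831)   from Y*(Ω₁)=(-0.116224, 0.008711), Y(Ω₂)=(0.003796, -0.015472)
  term(m=+3) = (-0.097481, 0.057996)   from Y*(Ω₁)=(0.036749, 0.326123), Y(Ω₂)=(0.142344, 0.314949)
  term(m=+4) = (-0.001330, -0.000458)   from Y*(Ω₁)=(-0.100805, 0.015195), Y(Ω₂)=(0.012232, 0.006387)
  term(m=+5) = (-0.077103, -0.198267)   from Y*(Ω₁)=(0.085239, 0.450450), Y(Ω₂)=(-0.456208, 0.084841)
Accumulated sum (-0.227426, 0.000000); after 4π/(2l+1) scaling, (-0.259811, 0.000000) ⇒ P_5 = -0.259811

-0.259811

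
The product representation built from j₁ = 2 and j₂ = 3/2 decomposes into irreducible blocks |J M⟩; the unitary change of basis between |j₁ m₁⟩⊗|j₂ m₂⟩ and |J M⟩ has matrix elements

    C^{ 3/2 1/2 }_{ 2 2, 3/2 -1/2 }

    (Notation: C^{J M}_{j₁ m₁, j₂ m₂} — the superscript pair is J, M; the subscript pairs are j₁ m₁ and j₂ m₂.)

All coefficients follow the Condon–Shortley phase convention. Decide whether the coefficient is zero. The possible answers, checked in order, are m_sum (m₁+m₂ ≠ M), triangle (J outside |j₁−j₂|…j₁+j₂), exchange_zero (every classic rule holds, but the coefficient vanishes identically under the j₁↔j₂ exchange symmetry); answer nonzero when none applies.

m_sum

m-sum: m₁+m₂ = 2+(-1/2) = 3/2, M = 1/2  ✗ ⇒ coefficient is 0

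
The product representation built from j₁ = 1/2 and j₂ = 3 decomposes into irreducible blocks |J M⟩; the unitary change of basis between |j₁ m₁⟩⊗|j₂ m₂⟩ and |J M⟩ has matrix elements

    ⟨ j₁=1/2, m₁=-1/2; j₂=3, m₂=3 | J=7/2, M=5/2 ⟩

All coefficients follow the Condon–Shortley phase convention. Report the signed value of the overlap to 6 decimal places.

triangle: 0!*1!*6!/8! = 720/40320
(j±m)!: 0!*1!*6!*0!*6!*1! = 518400
prefactor² = (2J+1)*Δ*N² = 518400/7
  k=0: +1/(0!*0!*1!*6!*0!*0!) = 1/720
Σ = 1/720  ⇒  CG² = 518400/7*(1/720)² = 1/7
CG = +√(1/7) = +0.377964

+0.377964  (= +√(1/7))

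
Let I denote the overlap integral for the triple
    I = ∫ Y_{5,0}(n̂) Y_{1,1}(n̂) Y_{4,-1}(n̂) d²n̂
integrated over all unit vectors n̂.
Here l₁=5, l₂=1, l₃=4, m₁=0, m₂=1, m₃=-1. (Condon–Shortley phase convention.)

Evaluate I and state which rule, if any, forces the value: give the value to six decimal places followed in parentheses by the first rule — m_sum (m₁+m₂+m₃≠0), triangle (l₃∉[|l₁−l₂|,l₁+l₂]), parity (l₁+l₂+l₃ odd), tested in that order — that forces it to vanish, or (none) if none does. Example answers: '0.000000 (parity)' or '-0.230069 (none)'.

m-sum 0 ✓  L=10 even ✓  4≤4≤6 ✓
Π(2lᵢ+1) = 11×3×9 = 297
triangle coeff Δ(5,1,4) = 1/495
Σ_t [1,1]: t=1:−1/576 = -1/576
(3j)²=5/99 [(5 1 4; 0 0 0)], sign=-1
Σ_t [2,2]: t=2:+1/1440 = 1/1440
(3j)²=2/99 [(5 1 4; 0 1 -1)], sign=-1
⇒ 4πI² = 10/33
I = (+1)√(10/33/(4π)) = 0.15528807
No selection rule forces the value: the integral is nonzero (none).

0.155288 (none)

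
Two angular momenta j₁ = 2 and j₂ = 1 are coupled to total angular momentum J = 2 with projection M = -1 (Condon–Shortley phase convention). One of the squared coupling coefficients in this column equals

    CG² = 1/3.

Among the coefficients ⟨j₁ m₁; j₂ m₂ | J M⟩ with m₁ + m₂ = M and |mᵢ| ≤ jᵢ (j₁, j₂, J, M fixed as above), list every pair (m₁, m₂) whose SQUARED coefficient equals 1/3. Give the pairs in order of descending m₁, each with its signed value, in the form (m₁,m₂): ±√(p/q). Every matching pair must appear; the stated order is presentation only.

Admissible pairs with m₁+m₂ = M = -1: (-2,1), (-1,0), (0,-1)
  (m₁,m₂)=(0,-1): CG² = 1/2, CG = +√(1/2)
  (m₁,m₂)=(-1,0): CG² = 1/6, CG = −√(1/6)
  (m₁,m₂)=(-2,1): CG² = 1/3, CG = −√(1/3)   ← matches the target
Pairs with CG² = 1/3: (-2,1): −√(1/3)

(-2,1): −√(1/3)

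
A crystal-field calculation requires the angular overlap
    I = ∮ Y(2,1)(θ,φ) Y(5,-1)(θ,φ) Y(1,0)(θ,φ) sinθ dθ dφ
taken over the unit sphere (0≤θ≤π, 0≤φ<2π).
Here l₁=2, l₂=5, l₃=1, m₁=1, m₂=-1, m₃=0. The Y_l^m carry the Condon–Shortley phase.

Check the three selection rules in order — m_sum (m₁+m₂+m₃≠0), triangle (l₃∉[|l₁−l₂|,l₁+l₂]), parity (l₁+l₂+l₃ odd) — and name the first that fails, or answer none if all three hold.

Σmᵢ = 0  ✓
l₃∈[|l₁−l₂|,l₁+l₂]=[3,7] required, l₃=1 fails  ✗
Σlᵢ = 8 ⇒ even

triangle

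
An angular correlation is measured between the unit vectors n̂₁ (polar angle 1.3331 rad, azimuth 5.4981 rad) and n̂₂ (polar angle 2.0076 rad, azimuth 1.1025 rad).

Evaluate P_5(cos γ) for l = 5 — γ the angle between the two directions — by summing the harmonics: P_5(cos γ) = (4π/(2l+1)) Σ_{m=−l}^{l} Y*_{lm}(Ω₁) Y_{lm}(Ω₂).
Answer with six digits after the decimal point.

Addition theorem: P_5(cos γ) = (4π/11) Σ_m Y*_{lm}(Ω₁) Y_{lm}(Ω₂), m = −5…5:
  m=-5: Y*=-0.28502 + 0.28413j  Y=0.20339 + 0.19749j  product -0.11408 + 0.00150j
  m=-4: Y*=-0.30833 - 0.00039j  Y=0.12465 - 0.39956j  product -0.03859 + 0.12315j
  m=-3: Y*=0.11240 + 0.11261j  Y=-0.15502 + 0.02596j  product -0.02035 - 0.01454j
  m=-2: Y*=-0.00020 + 0.31424j  Y=-0.16153 - 0.21959j  product 0.06904 - 0.05071j
  m=-1: Y*=0.06349 - 0.06345j  Y=-0.10911 + 0.21570j  product 0.00676 + 0.02062j
  m=+0: Y*=0.31152 + 0.00000j  Y=-0.22215 + 0.00000j  product -0.06920 + 0.00000j
  m=+1: Y*=-0.06349 - 0.06345j  Y=0.10911 + 0.21570j  product 0.00676 - 0.02062j
  m=+2: Y*=-0.00020 - 0.31424j  Y=-0.16153 + 0.21959j  product 0.06904 + 0.05071j
  m=+3: Y*=-0.11240 + 0.11261j  Y=0.15502 + 0.02596j  product -0.02035 + 0.01454j
  m=+4: Y*=-0.30833 + 0.00039j  Y=0.12465 + 0.39956j  product -0.03859 - 0.12315j
  m=+5: Y*=0.28502 + 0.28413j  Y=-0.20339 + 0.19749j  product -0.11408 - 0.00150j
Total Σ_m = -0.26365 - 0.00000j. Multiply by 1.142397: -0.30119 - 0.00000j. P_5(cos γ) = -0.301188

-0.301188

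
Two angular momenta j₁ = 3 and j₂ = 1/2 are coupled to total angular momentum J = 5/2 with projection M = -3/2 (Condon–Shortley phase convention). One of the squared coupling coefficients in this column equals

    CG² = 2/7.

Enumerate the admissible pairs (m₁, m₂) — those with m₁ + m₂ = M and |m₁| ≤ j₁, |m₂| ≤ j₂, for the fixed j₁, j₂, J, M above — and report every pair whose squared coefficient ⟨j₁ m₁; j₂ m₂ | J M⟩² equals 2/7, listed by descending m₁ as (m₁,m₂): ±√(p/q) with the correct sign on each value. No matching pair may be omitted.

(-1,-1/2): +√(2/7)

Admissible pairs with m₁+m₂ = M = -3/2: (-2,1/2), (-1,-1/2)
  (m₁,m₂)=(-1,-1/2): CG² = 2/7, CG = +√(2/7)   ← matches the target
  (m₁,m₂)=(-2,1/2): CG² = 5/7, CG = −√(5/7)
Pairs with CG² = 2/7: (-1,-1/2): +√(2/7)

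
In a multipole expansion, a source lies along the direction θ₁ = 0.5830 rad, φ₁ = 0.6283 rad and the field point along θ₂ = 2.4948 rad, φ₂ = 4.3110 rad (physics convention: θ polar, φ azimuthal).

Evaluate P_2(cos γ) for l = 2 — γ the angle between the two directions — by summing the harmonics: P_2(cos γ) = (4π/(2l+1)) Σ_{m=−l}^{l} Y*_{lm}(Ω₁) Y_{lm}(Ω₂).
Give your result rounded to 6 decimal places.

Summing Y*_{l m}(θ₁,φ₁)·Y_{l m}(θ₂,φ₂) over m ∈ [−2, 2]; prefactor 4π/(2·2+1) = 2.513274:
  m=-2: Y*=(0.036182, 0.111342)  Y=(-0.097454, -0.100902)  product (0.007709, -0.014502)
  m=-1: Y*=(0.287251, 0.208692)  Y=(0.145155, -0.341998)  product (0.113068, -0.067947)
  m=+0: Y*=(0.344013, -0.000000)  Y=(0.287168, 0.000000)  product (0.098789, 0.000000)
  m=+1: Y*=(-0.287251, 0.208692)  Y=(-0.145155, -0.341998)  product (0.113068, 0.067947)
  m=+2: Y*=(0.036182, -0.111342)  Y=(-0.097454, 0.100902)  product (0.007709, 0.014502)
Total Σ_m = (0.340342, -0.000000). Multiply by 2.513274: (0.855373, -0.000000). P_2(cos γ) = 0.855373

0.855373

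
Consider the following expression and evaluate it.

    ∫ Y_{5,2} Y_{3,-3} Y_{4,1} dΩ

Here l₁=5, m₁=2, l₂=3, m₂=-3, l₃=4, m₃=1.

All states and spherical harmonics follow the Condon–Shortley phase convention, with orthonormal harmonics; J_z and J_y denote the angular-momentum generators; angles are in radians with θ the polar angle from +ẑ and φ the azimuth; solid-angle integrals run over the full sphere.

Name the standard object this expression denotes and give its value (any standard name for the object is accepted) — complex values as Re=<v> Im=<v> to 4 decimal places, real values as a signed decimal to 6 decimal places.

This is a Gaunt coefficient — the integral of a triple product of spherical harmonics over the sphere.
Rules hold: Σm=0, L=12 even, 2≤4≤8.
N = 11·7·9 = 693
Δ = 4!·6!·2!/13! = 1/180180
Racah Σ t=1..3: t=1:−1/576 t=2:+1/144 t=3:−1/576 = 1/288
⇒ 3j(5 3 4; 0 0 0)² = 20/1001, sgn +1
Racah Σ t=0..0: t=0:+1/1728 = 1/1728
⇒ 3j(5 3 4; 2 -3 1)² = 25/858, sgn -1
4πI² = N·(3j₀)²·(3jₘ)² = 750/1859
I = -1·√(0.403443/4π) = -0.17917854

Gaunt coefficient, -0.179179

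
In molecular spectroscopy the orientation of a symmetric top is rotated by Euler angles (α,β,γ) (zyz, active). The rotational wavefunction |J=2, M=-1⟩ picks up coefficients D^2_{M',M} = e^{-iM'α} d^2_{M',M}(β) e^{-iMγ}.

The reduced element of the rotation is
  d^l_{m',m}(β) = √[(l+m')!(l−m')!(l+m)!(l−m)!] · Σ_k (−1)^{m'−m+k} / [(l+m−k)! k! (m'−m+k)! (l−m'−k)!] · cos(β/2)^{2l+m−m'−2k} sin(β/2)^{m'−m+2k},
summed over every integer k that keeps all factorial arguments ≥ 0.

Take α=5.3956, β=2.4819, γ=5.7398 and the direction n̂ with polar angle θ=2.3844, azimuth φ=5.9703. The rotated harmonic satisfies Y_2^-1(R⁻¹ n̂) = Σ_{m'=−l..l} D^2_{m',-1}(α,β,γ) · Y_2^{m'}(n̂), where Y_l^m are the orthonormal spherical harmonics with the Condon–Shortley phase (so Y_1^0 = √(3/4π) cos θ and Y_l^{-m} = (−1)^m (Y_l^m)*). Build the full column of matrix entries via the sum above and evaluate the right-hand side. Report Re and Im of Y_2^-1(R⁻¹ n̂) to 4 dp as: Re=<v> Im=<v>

Need the full column D^2_{m',-1} for m'=−2..2 at α=5.3956, β=2.4819, γ=5.7398.
cos(β/2)=0.323898, sin(β/2)=0.946092
d^2_{-2,-1}: single k=1 term ⇒ +0.064296;  D = -0.043721-0.047143i
d^2_{-1,-1}: k∈[0..1] ⇒ +0.011006 -0.281711 = -0.270705;  D = -0.037728+0.268063i
d^2_{0,-1}: k∈[0..1] ⇒ -0.078747 +0.671868 = +0.593121;  D = +0.507690-0.306665i
d^2_{1,-1}: k∈[0..1] ⇒ +0.281711 -0.801187 = -0.519476;  D = -0.489006-0.175294i
d^2_{2,-1}: single k=0 term ⇒ -0.548578;  D = -0.182432-0.517355i
Y_2^{m'}(θ=2.3844,φ=5.9703) and Σ D·Y over m':
  (-0.0437-0.0471i)·(+0.1477+0.1067i)  (-0.0377+0.2681i)·(-0.3669-0.1187i)  (+0.5077-0.3067i)·(+0.1844+0.0000i)  (-0.4890-0.1753i)·(+0.3669-0.1187i)  (-0.1824-0.5174i)·(+0.1477-0.1067i)
Y_2^-1(R⁻¹ n̂) = -0.144575-0.225273i

Re=-0.1446 Im=-0.2253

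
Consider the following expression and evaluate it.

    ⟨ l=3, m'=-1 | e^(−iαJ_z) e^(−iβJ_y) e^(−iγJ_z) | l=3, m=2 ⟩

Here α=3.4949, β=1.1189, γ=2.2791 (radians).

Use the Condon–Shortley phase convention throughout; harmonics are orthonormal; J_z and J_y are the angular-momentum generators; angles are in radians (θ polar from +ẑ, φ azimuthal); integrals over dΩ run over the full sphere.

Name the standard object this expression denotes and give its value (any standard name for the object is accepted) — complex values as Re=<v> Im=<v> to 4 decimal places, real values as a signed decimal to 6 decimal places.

This is a Wigner D-matrix element — the rotation-matrix element ⟨l m'| R(α,β,γ) |l m⟩ in the angular-momentum basis.
D^3_{-1,2}(3.4949,1.1189,2.2791) = e^{-i·-1·3.4949}·d^3_{-1,2}(1.1189)·e^{-i·2·2.2791}. Compute d first:
Half-angle: c=0.847547, s=0.530720. N=√(2·24·120·1)=75.894664
The bounds max(0,m−m')=3 and min(l+m,l−m')=4 give 2 terms
  k=3: (−1)^0·75.8947/(12)·0.8475^3·0.5307^3 = +0.575597
  k=4: (−1)^1·75.8947/(24)·0.8475^1·0.5307^5 = -0.112847
d^3_{-1,2}(1.1189) = +0.575597 -0.112847 = +0.462749
D = (-0.938233-0.346003i)·(+0.462749)·(-0.153579+0.988136i) = +0.224892-0.404426i

Wigner D-matrix element, Re=0.2249 Im=-0.4044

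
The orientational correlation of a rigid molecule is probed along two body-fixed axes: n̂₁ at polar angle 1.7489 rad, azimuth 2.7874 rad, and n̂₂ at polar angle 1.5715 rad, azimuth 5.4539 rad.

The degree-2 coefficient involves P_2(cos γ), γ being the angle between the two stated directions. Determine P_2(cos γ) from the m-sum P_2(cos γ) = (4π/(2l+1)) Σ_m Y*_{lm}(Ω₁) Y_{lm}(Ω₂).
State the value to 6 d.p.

0.648592

Summing Y*_{l m}(θ₁,φ₁)·Y_{l m}(θ₂,φ₂) over m ∈ [−2, 2]; prefactor 4π/(2·2+1) = 2.513274:
  [-2]  conj(Y_{2,-2})(Ω₁) = +0.284135-0.243425i ; Y_{2,-2}(Ω₂) = -0.033861+0.384787i ; Δ = +0.084046+0.117574i
  [-1]  conj(Y_{2,-1})(Ω₁) = +0.126341-0.046719i ; Y_{2,-1}(Ω₂) = -0.000367-0.000401i ; Δ = -0.000065-0.000033i
  [+0]  conj(Y_{2,0})(Ω₁) = -0.285694-0.000000i ; Y_{2,0}(Ω₂) = -0.315391+0.000000i ; Δ = +0.090105+0.000000i
  [+1]  conj(Y_{2,1})(Ω₁) = -0.126341-0.046719i ; Y_{2,1}(Ω₂) = +0.000367-0.000401i ; Δ = -0.000065+0.000033i
  [+2]  conj(Y_{2,2})(Ω₁) = +0.284135+0.243425i ; Y_{2,2}(Ω₂) = -0.033861-0.384787i ; Δ = +0.084046-0.117574i
Σ over m = +0.258066+0.000000i; ×(4π/5) → +0.648592+0.000000i. Real part: 0.648592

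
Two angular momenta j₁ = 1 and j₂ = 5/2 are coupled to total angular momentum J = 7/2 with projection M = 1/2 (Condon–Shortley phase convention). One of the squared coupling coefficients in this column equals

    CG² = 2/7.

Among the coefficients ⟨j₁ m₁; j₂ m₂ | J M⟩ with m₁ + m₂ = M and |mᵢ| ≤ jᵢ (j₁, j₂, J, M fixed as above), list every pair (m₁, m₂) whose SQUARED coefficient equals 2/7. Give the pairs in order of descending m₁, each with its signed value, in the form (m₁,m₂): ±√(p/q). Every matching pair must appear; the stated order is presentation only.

Admissible pairs with m₁+m₂ = M = 1/2: (-1,3/2), (0,1/2), (1,-1/2)
  (m₁,m₂)=(1,-1/2): CG² = 2/7, CG = +√(2/7)   ← matches the target
  (m₁,m₂)=(0,1/2): CG² = 4/7, CG = +√(4/7)
  (m₁,m₂)=(-1,3/2): CG² = 1/7, CG = +√(1/7)
Pairs with CG² = 2/7: (1,-1/2): +√(2/7)

(1,-1/2): +√(2/7)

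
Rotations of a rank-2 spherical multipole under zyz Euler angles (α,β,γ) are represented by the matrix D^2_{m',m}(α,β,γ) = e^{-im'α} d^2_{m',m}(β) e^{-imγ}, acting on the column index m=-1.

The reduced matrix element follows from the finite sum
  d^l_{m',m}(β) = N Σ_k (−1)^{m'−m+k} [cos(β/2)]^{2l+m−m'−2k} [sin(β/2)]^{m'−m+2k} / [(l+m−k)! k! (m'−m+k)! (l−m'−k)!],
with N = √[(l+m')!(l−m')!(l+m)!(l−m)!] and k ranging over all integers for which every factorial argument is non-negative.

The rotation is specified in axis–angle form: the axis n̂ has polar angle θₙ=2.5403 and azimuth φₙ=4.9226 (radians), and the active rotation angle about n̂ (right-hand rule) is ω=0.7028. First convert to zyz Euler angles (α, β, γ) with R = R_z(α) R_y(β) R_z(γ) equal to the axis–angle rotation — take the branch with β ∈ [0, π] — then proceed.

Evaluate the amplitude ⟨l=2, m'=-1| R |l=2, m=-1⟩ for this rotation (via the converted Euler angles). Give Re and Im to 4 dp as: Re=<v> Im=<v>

Axis–angle → zyz. n̂ = (sinθₙcosφₙ, sinθₙsinφₙ, cosθₙ) = (+0.118044, -0.553256, -0.824605), ω = 0.7028.
R = I cosω + sinω [n̂]ₓ + (1−cosω) n̂n̂ᵀ gives
  R = [+0.766337, +0.517513, -0.380667; -0.548465, +0.835568, +0.031809; +0.334535, +0.184406, +0.924165]
β = atan2(√(R₁₃²+R₂₃²), R₃₃) = 0.391952; α = atan2(R₂₃, R₁₃) mod 2π = 3.058226; γ = atan2(R₃₂, −R₃₁) mod 2π = 2.637804
Split into d^2_{-1,-1}(β=0.3920) × two z-phases.
With c≡cos(β/2)=0.980858 and s≡sin(β/2)=0.194724, N=[1·6·1·6]^{1/2}=6.000000
The bounds max(0,m−m')=0 and min(l+m,l−m')=1 give 2 terms
  k=0: (−1)^0·6.0000/(6)·0.9809^4·0.1947^0 = +0.925603
  k=1: (−1)^1·6.0000/(2)·0.9809^2·0.1947^2 = -0.109439
d^2_{-1,-1}(0.3920) = +0.925603 -0.109439 = +0.816164
Attach z-rotation phases: D = e^{-i(-1)(3.0582)}·(+0.816164)·e^{-i(-1)(2.6378)} = +0.679472-0.452151i

Re=0.6795 Im=-0.4522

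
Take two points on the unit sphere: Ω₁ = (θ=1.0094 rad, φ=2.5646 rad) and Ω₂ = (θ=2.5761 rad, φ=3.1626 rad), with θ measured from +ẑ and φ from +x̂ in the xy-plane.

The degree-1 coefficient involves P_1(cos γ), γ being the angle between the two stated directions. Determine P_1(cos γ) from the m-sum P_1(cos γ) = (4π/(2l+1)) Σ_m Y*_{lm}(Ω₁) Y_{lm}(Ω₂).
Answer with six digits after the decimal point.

-0.074618

Summing Y*_{l m}(θ₁,φ₁)·Y_{l m}(θ₂,φ₂) over m ∈ [−1, 1]; prefactor 4π/(2·1+1) = 4.188790:
  term(m=-1) = 0.04475 - 0.03048j   from Y*(Ω₁)=-0.24512 + 0.15954j, Y(Ω₂)=-0.18509 + 0.00389j
  term(m=+0) = -0.10731 + 0.00000j   from Y*(Ω₁)=0.26012 + 0.00000j, Y(Ω₂)=-0.41254 + 0.00000j
  term(m=+1) = 0.04475 + 0.03048j   from Y*(Ω₁)=0.24512 + 0.15954j, Y(Ω₂)=0.18509 + 0.00389j
Accumulated sum -0.01781 + 0.00000j; after 4π/(2l+1) scaling, -0.07462 + 0.00000j ⇒ P_1 = -0.074618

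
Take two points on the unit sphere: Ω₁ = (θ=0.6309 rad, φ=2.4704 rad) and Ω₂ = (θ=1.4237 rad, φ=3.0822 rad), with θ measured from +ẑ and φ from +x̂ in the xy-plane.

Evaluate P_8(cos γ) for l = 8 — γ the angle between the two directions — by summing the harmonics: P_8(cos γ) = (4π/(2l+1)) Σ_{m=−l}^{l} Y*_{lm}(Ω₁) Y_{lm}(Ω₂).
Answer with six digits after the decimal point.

Addition theorem: P_8(cos γ) = (4π/17) Σ_m Y*_{lm}(Ω₁) Y_{lm}(Ω₂), m = −8…8:
  m=-8: Y*=(0.004615, 0.005981)  Y=(0.420202, 0.216173)  product (0.000646, 0.003511)
  m=-7: Y*=(0.000581, -0.041365)  Y=(-0.256205, -0.113110)  product (-0.004828, 0.010532)
  m=-6: Y*=(-0.088115, 0.107805)  Y=(-0.224017, -0.083390)  product (0.028729, -0.016802)
  m=-5: Y*=(0.310687, -0.067642)  Y=(0.289044, 0.088451)  product (0.095785, 0.007929)
  m=-4: Y*=(-0.429420, -0.211059)  Y=(0.148426, 0.035940)  product (-0.056152, -0.046760)
  m=-3: Y*=(0.163021, 0.343794)  Y=(-0.299947, -0.054017)  product (-0.030327, -0.111926)
  m=-2: Y*=(-0.016198, 0.069677)  Y=(-0.111467, -0.013303)  product (0.002732, -0.007551)
  m=-1: Y*=(0.325976, -0.258889)  Y=(0.303353, 0.018038)  product (0.103555, -0.072655)
  m=+0: Y*=(-0.063781, -0.000000)  Y=(0.100075, 0.000000)  product (-0.006383, -0.000000)
  m=+1: Y*=(-0.325976, -0.258889)  Y=(-0.303353, 0.018038)  product (0.103555, 0.072655)
  m=+2: Y*=(-0.016198, -0.069677)  Y=(-0.111467, 0.013303)  product (0.002732, 0.007551)
  m=+3: Y*=(-0.163021, 0.343794)  Y=(0.299947, -0.054017)  product (-0.030327, 0.111926)
  m=+4: Y*=(-0.429420, 0.211059)  Y=(0.148426, -0.035940)  product (-0.056152, 0.046760)
  m=+5: Y*=(-0.310687, -0.067642)  Y=(-0.289044, 0.088451)  product (0.095785, -0.007929)
  m=+6: Y*=(-0.088115, -0.107805)  Y=(-0.224017, 0.083390)  product (0.028729, 0.016802)
  m=+7: Y*=(-0.000581, -0.041365)  Y=(0.256205, -0.113110)  product (-0.004828, -0.010532)
  m=+8: Y*=(0.004615, -0.005981)  Y=(0.420202, -0.216173)  product (0.000646, -0.003511)
Σ over m = (0.273901, 0.000000); ×(4π/17) → (0.202467, 0.000000). Real part: 0.202467

0.202467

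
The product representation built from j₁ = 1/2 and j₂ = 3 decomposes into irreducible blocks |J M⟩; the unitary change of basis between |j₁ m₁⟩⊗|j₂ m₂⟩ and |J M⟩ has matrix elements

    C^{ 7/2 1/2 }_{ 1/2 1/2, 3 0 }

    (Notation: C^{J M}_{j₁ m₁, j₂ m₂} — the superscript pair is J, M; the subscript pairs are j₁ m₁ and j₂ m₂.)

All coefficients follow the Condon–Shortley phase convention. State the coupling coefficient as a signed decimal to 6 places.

triangle: 0!*1!*6!/8! = 720/40320
(j±m)!: 1!*0!*3!*3!*4!*3! = 5184
prefactor² = (2J+1)*Δ*N² = 5184/7
  k=0: +1/(0!*0!*0!*3!*1!*3!) = 1/36
Σ = 1/36  ⇒  CG² = 5184/7*(1/36)² = 4/7
CG = +√(4/7) = +0.755929

+0.755929  (= +√(4/7))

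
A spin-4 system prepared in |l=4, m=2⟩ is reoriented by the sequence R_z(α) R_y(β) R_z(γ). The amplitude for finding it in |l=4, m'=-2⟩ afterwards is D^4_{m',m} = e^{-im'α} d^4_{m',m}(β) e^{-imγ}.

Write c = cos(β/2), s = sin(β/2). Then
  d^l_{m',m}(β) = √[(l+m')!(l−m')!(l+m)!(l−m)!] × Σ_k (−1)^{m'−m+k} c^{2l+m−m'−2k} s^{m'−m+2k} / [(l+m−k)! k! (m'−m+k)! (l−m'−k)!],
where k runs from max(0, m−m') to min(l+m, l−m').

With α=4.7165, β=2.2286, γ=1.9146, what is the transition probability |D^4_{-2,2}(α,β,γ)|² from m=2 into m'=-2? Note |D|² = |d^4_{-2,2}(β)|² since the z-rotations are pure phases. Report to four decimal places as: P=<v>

D^4_{-2,2}(4.7165,2.2286,1.9146) = e^{-i·-2·4.7165}·d^4_{-2,2}(2.2286)·e^{-i·2·1.9146}. Compute d first:
c=cos(2.228600/2)=0.440806, s=sin(2.228600/2)=0.897602; N=√[2·720·720·2]=1440.000000
The bounds max(0,m−m')=4 and min(l+m,l−m')=6 give 3 terms
  k=4: (−1)^0·1440.0000/(96)·0.4408^4·0.8976^4 = +0.367635
  k=5: (−1)^1·1440.0000/(120)·0.4408^2·0.8976^6 = -1.219496
  k=6: (−1)^2·1440.0000/(1440)·0.4408^0·0.8976^8 = +0.421378
d^4_{-2,2}(2.2286) = +0.367635 -1.219496 +0.421378 = -0.430482
|D^4_{-2,2}|² = |d^4_{-2,2}(β)|² = (-0.430482)² = 0.185315 (the z-rotation phases have unit modulus)

P=0.1853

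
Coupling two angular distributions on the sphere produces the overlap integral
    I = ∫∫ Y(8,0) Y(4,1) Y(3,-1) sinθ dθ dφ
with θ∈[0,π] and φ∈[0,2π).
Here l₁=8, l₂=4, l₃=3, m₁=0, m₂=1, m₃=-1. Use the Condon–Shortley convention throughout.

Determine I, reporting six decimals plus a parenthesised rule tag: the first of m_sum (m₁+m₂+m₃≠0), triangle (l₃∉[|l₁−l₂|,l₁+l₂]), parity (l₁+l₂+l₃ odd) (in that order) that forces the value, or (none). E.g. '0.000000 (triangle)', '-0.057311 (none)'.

0.000000 (triangle)

|8−4|≤3≤8+4 violated ⇒ I = 0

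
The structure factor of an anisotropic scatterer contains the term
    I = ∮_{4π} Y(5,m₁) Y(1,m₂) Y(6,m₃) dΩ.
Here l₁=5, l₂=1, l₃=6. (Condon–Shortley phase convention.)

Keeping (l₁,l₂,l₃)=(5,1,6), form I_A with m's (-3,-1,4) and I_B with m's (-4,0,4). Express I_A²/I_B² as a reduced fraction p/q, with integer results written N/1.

9/4

l's match ⇒ only the (l;m) 3-j factors differ between A and B.
A: triangle coeff Δ(5,1,6) = 1/858; Σ_t [0,0]: t=0:+1/161280 = 1/161280; (3j)²=15/286 [(5 1 6; -3 -1 4)], sign=+1
B: triangle coeff Δ(5,1,6) = 1/858; Σ_t [0,0]: t=0:+1/362880 = 1/362880; (3j)²=10/429 [(5 1 6; -4 0 4)], sign=+1
I_A²/I_B² = (15/286)/(10/429) = 9/4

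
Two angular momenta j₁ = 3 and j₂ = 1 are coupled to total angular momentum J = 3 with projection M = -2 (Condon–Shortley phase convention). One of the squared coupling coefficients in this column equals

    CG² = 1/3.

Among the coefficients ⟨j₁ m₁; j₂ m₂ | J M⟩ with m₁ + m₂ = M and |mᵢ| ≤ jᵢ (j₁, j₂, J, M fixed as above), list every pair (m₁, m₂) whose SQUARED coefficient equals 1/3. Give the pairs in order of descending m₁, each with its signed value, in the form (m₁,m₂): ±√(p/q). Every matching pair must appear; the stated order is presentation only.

(-2,0): −√(1/3)

Admissible pairs with m₁+m₂ = M = -2: (-3,1), (-2,0), (-1,-1)
  (m₁,m₂)=(-1,-1): CG² = 5/12, CG = +√(5/12)
  (m₁,m₂)=(-2,0): CG² = 1/3, CG = −√(1/3)   ← matches the target
  (m₁,m₂)=(-3,1): CG² = 1/4, CG = −√(1/4)
Pairs with CG² = 1/3: (-2,0): −√(1/3)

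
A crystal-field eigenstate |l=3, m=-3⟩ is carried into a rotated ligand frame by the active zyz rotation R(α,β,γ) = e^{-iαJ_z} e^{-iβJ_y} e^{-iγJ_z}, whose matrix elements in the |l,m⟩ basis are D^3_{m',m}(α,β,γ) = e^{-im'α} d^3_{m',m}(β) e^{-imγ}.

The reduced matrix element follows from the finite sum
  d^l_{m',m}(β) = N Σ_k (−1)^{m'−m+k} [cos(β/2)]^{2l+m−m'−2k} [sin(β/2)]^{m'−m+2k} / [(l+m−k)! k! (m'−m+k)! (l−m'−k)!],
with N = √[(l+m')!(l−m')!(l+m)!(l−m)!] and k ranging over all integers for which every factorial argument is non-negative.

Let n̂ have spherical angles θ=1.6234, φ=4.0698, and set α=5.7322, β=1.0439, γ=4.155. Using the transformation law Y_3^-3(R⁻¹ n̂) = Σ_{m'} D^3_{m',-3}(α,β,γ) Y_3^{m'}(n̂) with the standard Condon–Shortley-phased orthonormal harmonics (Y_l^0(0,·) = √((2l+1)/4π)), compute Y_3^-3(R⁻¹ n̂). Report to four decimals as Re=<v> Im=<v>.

Re=-0.0409 Im=-0.4082

Need the full column D^3_{m',-3} for m'=−3..3 at α=5.7322, β=1.0439, γ=4.1550.
cos(β/2)=0.866849, sin(β/2)=0.498571
d^3_{-3,-3}: single k=0 term ⇒ +0.424287;  D = -0.077433-0.417161i
d^3_{-2,-3}: single k=0 term ⇒ -0.597750;  D = -0.214737+0.557847i
d^3_{-1,-3}: single k=0 term ⇒ +0.543593;  D = +0.431969-0.329993i
d^3_{0,-3}: single k=0 term ⇒ -0.361016;  D = -0.359163+0.036534i
d^3_{1,-3}: single k=0 term ⇒ +0.179822;  D = +0.161950+0.078154i
d^3_{2,-3}: single k=0 term ⇒ -0.065412;  D = -0.035309-0.055063i
d^3_{3,-3}: single k=0 term ⇒ +0.015359;  D = +0.000295+0.015356i
Y_3^{m'}(θ=1.6234,φ=4.0698) and Σ D·Y over m':
  (-0.0774-0.4172i)·(+0.3893+0.1452i)  (-0.2147+0.5578i)·(+0.0151+0.0514i)  (+0.4320-0.3300i)·(+0.1907-0.2548i)  (-0.3592+0.0365i)·(+0.0586+0.0000i)  (+0.1619+0.0782i)·(-0.1907-0.2548i)  (-0.0353-0.0551i)·(+0.0151-0.0514i)  (+0.0003+0.0154i)·(-0.3893+0.1452i)
Y_3^-3(R⁻¹ n̂) = -0.040920-0.408245i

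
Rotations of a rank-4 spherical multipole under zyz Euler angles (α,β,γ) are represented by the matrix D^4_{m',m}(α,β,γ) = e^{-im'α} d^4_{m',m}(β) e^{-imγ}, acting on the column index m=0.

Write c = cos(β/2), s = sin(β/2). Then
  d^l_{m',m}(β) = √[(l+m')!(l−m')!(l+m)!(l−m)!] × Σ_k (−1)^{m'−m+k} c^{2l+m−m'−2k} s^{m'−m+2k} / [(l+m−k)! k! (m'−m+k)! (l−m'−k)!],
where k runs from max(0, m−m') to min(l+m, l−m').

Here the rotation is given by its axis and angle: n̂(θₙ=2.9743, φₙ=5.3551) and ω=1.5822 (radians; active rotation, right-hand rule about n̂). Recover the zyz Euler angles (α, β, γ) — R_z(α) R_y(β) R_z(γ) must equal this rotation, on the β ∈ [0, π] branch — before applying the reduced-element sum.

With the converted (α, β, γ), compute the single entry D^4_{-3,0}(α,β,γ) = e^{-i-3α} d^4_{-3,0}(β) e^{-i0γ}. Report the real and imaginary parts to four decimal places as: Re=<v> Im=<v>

Re=-0.0170 Im=0.0077

Axis–angle → zyz. n̂ = (sinθₙcosφₙ, sinθₙsinφₙ, cosθₙ) = (+0.099803, -0.133290, -0.986039), ω = 1.5822.
R = I cosω + sinω [n̂]ₓ + (1−cosω) n̂n̂ᵀ gives
  R = [-0.001329, +0.972521, -0.232813; -0.999429, +0.006565, +0.033131; +0.033749, +0.232724, +0.971957]
β = atan2(√(R₁₃²+R₂₃²), R₃₃) = 0.237381; α = atan2(R₂₃, R₁₃) mod 2π = 3.000233; γ = atan2(R₃₂, −R₃₁) mod 2π = 1.714811
First d^4_{-3,0}(β=0.2374), then the phase factors e^{-i(-3)α} and e^{-i(0)γ}:
With c≡cos(β/2)=0.992965 and s≡sin(β/2)=0.118412, N=[1·5040·24·24]^{1/2}=1703.830978
k: max(0,(0)−(-3))=3 … min(4+(0),4−(-3))=4
  k=3: (−1)^0·1703.8310/(144)·0.9930^5·0.1184^3 = +0.018964
  k=4: (−1)^1·1703.8310/(144)·0.9930^3·0.1184^5 = -0.000270
d^4_{-3,0}(0.2374) = +0.018964 -0.000270 = +0.018694
Phases: e^{-i·(-3)·3.0002}=-0.911418+0.411481i, e^{-i·(0)·1.7148}=+1.000000+0.000000i ⇒ D=-0.017038+0.007692i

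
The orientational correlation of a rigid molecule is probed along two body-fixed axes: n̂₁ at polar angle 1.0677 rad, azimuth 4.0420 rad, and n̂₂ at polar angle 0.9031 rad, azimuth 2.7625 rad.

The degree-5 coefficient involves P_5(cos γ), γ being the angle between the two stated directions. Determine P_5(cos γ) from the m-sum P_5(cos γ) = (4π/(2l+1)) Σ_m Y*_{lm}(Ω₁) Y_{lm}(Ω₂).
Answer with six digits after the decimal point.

0.098461

Expand P_5 via completeness: Σ_{m} conj(Y_{5,m}) at Ω₁ times Y_{5,m} at Ω₂ —
  m=-5: (0.05002 + 0.23427j) × (0.04420 - 0.13133j) = 0.03298 + 0.00379j  (running Σ = 0.03298 + 0.00379j)
  m=-4: (-0.37355 - 0.18509j) × (0.01880 + 0.34502j) = 0.05684 - 0.13236j  (running Σ = 0.08982 - 0.12857j)
  m=-3: (0.22982 - 0.10830j) × (-0.17242 - 0.37249j) = -0.07997 - 0.06693j  (running Σ = 0.00985 - 0.19551j)
  m=-2: (0.04327 - 0.18480j) × (0.07054 + 0.06680j) = 0.01540 - 0.01015j  (running Σ = 0.02525 - 0.20565j)
  m=-1: (0.19519 + 0.24618j) × (0.29924 + 0.11920j) = 0.02906 + 0.09693j  (running Σ = 0.05431 - 0.10872j)
  m=0: (0.12023 + 0.00000j) × (-0.18660 + 0.00000j) = -0.02243 + 0.00000j  (running Σ = 0.03188 - 0.10872j)
  m=1: (-0.19519 + 0.24618j) × (-0.29924 + 0.11920j) = 0.02906 - 0.09693j  (running Σ = 0.06094 - 0.20565j)
  m=2: (0.04327 + 0.18480j) × (0.07054 - 0.06680j) = 0.01540 + 0.01015j  (running Σ = 0.07634 - 0.19551j)
  m=3: (-0.22982 - 0.10830j) × (0.17242 - 0.37249j) = -0.07997 + 0.06693j  (running Σ = -0.00363 - 0.12857j)
  m=4: (-0.37355 + 0.18509j) × (0.01880 - 0.34502j) = 0.05684 + 0.13236j  (running Σ = 0.05321 + 0.00379j)
  m=5: (-0.05002 + 0.23427j) × (-0.04420 - 0.13133j) = 0.03298 - 0.00379j  (running Σ = 0.08619 + 0.00000j)
Total Σ_m = 0.08619 + 0.00000j. Multiply by 1.142397: 0.09846 + 0.00000j. P_5(cos γ) = 0.098461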